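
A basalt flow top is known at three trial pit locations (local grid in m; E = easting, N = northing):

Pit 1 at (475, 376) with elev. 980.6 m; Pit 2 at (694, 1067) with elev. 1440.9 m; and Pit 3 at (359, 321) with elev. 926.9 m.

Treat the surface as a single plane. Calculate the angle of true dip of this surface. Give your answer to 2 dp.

32.43°

Two edge vectors: Pit 1→Pit 2 = (219, 691, 460.3), Pit 1→Pit 3 = (-116, -55, -53.7).
Normal n = (Pit 1→Pit 2) × (Pit 1→Pit 3) = (-11790.2, -41634.5, 68111).
So ∂z/∂E = −n_x/n_z = 0.17310 and ∂z/∂N = −n_y/n_z = 0.61127.
Gradient magnitude |∇z| = √(a² + b²) = √(0.02996 + 0.37366) = 0.63531.
True dip = arctan(0.63531) = 32.43°, dipping toward SSW (azimuth ≈ 196°).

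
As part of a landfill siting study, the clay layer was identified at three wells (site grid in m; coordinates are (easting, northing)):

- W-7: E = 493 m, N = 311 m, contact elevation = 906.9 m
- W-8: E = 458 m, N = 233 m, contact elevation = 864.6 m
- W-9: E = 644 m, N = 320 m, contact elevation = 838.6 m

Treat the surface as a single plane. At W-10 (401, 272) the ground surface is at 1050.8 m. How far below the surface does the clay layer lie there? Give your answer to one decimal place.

Let the plane be z = a·E + b·N + c.
W-8−W-7: −35a − 78b = −42.3;  W-9−W-7: 151a + 9b = −68.3.
Solving gives a = −0.49796, b = 0.76575.
Then c = 906.9 − a·493 − b·311 = 914.25.
At (401, 272): z_contact = −199.68 + 208.28 + 914.25 = 922.85 m.
Depth below ground = 1050.8 − 922.85 = 128.0 m.

128.0 m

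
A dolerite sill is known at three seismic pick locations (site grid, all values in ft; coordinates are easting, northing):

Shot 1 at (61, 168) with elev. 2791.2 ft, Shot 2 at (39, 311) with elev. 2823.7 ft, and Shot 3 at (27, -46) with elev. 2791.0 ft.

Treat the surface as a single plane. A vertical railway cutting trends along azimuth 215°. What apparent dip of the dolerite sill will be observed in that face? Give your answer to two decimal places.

Let the plane be z = a·easting + b·northing + c.
Shot 2−Shot 1: −22a + 143b = 32.5;  Shot 3−Shot 1: −34a − 214b = −0.2.
Solving gives a = −0.72376, b = 0.11592.
Unit vector along 215° is (sin 215°, cos 215°) = (-0.5736, -0.8192).
Slope in that direction = a·(-0.5736) + b·(-0.8192) = 0.32017.
Apparent dip = arctan|0.32017| = 17.75° (true dip is 36.2°, so apparent ≤ true as expected).

17.75°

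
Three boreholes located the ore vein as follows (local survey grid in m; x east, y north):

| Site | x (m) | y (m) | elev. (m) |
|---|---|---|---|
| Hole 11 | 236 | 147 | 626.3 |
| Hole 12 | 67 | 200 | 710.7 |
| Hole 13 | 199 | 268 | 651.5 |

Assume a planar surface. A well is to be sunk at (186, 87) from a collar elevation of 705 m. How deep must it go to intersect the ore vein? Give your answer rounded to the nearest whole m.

58 m

Two edge vectors: Hole 11→Hole 12 = (-169, 53, 84.4), Hole 11→Hole 13 = (-37, 121, 25.2).
Normal n = (Hole 11→Hole 12) × (Hole 11→Hole 13) = (-8876.8, 1136, -18488).
So ∂z/∂x = −n_x/n_z = −0.48014 and ∂z/∂y = −n_y/n_z = 0.06145.
Intercept c from Hole 11: 626.3 + 113.31 − 9.03 = 730.58.
At (186, 87): z_contact = −89.3 + 5.3 + 730.58 = 646.6 m.
Depth below ground = 705 − 646.6 = 58 m.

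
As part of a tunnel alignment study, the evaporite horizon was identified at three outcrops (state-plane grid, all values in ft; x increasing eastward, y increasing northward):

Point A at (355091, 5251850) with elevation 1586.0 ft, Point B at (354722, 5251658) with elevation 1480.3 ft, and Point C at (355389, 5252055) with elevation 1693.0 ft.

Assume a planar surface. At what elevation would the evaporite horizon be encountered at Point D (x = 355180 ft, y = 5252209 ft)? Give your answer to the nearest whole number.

Let the plane be z = a·x + b·y + c.
Point B−Point A: −369a − 192b = −105.7;  Point C−Point A: 298a + 205b = 107.
Solving gives a = 0.06101796, b = 0.43325194.
Then c = 1586 − a·355091 − b·5251850 = −2295455.13.
At (355180, 5252209): z = 21672.4 + 2275529.7 − 2295455.13 = 1747.0 ft.

1747 ft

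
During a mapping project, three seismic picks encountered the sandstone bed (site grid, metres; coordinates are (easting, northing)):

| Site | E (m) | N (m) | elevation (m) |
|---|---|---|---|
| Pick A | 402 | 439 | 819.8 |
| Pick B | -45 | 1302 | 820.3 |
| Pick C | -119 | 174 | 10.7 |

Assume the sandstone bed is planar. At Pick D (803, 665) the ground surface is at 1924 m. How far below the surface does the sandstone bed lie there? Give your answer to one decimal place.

467.4 m

Two edge vectors: Pick A→Pick B = (-447, 863, 0.5), Pick A→Pick C = (-521, -265, -809.1).
Normal n = (Pick A→Pick B) × (Pick A→Pick C) = (-698120.8, -361928.2, 568078).
So ∂z/∂E = −n_x/n_z = 1.228917 and ∂z/∂N = −n_y/n_z = 0.637110.
Intercept c from Pick A: 819.8 − 494.02 − 279.69 = 46.08.
At (803, 665): z_contact = 986.82 + 423.68 + 46.08 = 1456.58 m.
Depth below ground = 1924 − 1456.58 = 467.4 m.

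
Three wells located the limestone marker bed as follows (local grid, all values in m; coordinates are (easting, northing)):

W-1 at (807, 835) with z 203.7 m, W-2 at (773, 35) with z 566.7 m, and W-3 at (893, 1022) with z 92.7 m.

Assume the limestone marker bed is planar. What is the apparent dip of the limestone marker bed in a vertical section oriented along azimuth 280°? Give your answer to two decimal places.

14.23°

Let the plane be z = a·E + b·N + c.
W-2−W-1: −34a − 800b = 363;  W-3−W-1: 86a + 187b = −111.
Solving gives a = −0.33501, b = −0.43951.
Unit vector along 280° is (sin 280°, cos 280°) = (-0.9848, 0.1736).
Slope in that direction = a·(-0.9848) + b·(0.1736) = 0.25360.
Apparent dip = arctan|0.25360| = 14.23° (true dip is 28.9°, so apparent ≤ true as expected).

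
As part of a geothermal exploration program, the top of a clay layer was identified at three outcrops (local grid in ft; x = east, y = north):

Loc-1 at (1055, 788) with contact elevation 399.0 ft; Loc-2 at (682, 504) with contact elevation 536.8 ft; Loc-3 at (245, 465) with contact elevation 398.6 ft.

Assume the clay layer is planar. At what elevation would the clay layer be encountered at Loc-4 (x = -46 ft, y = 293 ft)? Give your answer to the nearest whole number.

Let the plane be z = a·x + b·y + c.
Loc-2−Loc-1: −373a − 284b = 137.8;  Loc-3−Loc-1: −810a − 323b = −0.4.
Solving gives a = 0.40729, b = −1.02014.
Then c = 399 − a·1055 − b·788 = 773.18.
At (-46, 293): z = −18.7 − 298.9 + 773.18 = 455.5 ft.

456 ft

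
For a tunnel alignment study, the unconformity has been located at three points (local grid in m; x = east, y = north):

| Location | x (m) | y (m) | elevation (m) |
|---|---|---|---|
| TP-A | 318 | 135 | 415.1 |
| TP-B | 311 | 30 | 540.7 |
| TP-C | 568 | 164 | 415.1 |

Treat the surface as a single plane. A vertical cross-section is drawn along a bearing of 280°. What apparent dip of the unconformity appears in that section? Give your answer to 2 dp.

19.14°

Let the plane be z = a·x + b·y + c.
TP-B−TP-A: −7a − 105b = 125.6;  TP-C−TP-A: 250a + 29b = 0.
Solving gives a = 0.13984, b = −1.20551.
Unit vector along 280° is (sin 280°, cos 280°) = (-0.9848, 0.1736).
Slope in that direction = a·(-0.9848) + b·(0.1736) = −0.34705.
Apparent dip = arctan|0.34705| = 19.14° (true dip is 50.5°, so apparent ≤ true as expected).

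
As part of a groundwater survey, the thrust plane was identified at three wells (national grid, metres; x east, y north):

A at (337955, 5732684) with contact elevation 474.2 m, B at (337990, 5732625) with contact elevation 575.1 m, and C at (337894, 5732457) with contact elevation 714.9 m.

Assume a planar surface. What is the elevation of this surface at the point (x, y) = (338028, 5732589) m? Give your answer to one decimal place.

649.2 m

Two edge vectors: A→B = (35, -59, 100.9), A→C = (-61, -227, 240.7).
Normal n = (A→B) × (A→C) = (8703, -14579.4, -11544).
So ∂z/∂x = −n_x/n_z = 0.753898129 and ∂z/∂y = −n_y/n_z = −1.262941788.
Intercept c from A: 474.2 − 254783.64 + 7240046.18 = 6985736.74.
At (338028, 5732589): z = 254838.7 − 7239926.2 + 6985736.74 = 649.2 m.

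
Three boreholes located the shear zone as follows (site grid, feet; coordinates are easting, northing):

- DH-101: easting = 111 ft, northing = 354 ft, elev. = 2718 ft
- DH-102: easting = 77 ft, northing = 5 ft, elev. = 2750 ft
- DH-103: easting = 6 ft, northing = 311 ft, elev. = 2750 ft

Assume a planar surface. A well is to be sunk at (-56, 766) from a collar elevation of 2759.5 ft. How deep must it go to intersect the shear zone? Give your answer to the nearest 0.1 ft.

Two edge vectors: DH-101→DH-102 = (-34, -349, 32), DH-101→DH-103 = (-105, -43, 32).
Normal n = (DH-101→DH-102) × (DH-101→DH-103) = (-9792, -2272, -35183).
So ∂z/∂easting = −n_x/n_z = −0.27832 and ∂z/∂northing = −n_y/n_z = −0.06458.
Intercept c from DH-101: 2718 + 30.89 + 22.86 = 2771.75.
At (-56, 766): z_contact = 15.59 − 49.47 + 2771.75 = 2737.87 ft.
Depth below ground = 2759.5 − 2737.87 = 21.6 ft.

21.6 ft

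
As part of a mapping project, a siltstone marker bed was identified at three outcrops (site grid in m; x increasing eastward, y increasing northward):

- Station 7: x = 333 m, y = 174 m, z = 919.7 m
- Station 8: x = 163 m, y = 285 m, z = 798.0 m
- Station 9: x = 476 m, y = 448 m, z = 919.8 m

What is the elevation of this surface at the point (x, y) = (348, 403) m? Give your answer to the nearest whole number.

864 m

Let the plane be z = a·x + b·y + c.
Station 8−Station 7: −170a + 111b = −121.7;  Station 9−Station 7: 143a + 274b = 0.1.
Solving gives a = 0.53411, b = −0.27839.
Then c = 919.7 − a·333 − b·174 = 790.28.
At (348, 403): z = 185.9 − 112.2 + 790.28 = 864.0 m.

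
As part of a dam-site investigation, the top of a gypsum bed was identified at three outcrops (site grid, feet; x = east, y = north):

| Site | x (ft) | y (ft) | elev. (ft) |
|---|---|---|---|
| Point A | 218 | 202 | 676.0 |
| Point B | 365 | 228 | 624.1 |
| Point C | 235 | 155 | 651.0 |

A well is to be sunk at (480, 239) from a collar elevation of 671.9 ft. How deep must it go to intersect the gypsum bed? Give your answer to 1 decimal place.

92.0 ft

Two edge vectors: Point A→Point B = (147, 26, -51.9), Point A→Point C = (17, -47, -25).
Normal n = (Point A→Point B) × (Point A→Point C) = (-3089.3, 2792.7, -7351).
So ∂z/∂x = −n_x/n_z = −0.42026 and ∂z/∂y = −n_y/n_z = 0.37991.
Intercept c from Point A: 676 + 91.62 − 76.74 = 690.87.
At (480, 239): z_contact = −201.72 + 90.80 + 690.87 = 579.95 ft.
Depth below ground = 671.9 − 579.95 = 92.0 ft.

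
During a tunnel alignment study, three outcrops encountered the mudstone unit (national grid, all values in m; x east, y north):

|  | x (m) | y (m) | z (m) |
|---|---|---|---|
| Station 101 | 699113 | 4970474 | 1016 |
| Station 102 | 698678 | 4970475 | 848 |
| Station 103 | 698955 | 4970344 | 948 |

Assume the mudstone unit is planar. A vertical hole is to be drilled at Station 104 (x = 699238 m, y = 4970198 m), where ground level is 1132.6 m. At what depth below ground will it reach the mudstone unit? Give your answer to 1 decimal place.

Let the plane be z = a·x + b·y + c.
Station 102−Station 101: −435a + 1b = −168;  Station 103−Station 101: −158a − 130b = −68.
Solving gives a = 0.386329971, b = 0.053537420.
Then c = 1016 − a·699113 − b·4970474 = −535178.66.
At (699238, 4970198): z_contact = 270136.60 + 266091.58 − 535178.66 = 1049.51 m.
Depth below ground = 1132.6 − 1049.51 = 83.1 m.

83.1 m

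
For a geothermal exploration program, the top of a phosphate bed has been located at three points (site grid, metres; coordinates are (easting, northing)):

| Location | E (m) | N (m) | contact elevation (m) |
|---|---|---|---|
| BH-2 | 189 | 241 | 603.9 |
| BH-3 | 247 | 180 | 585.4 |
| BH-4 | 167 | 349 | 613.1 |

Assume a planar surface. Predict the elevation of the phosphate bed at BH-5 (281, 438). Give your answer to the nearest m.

582 m

Two edge vectors: BH-2→BH-3 = (58, -61, -18.5), BH-2→BH-4 = (-22, 108, 9.2).
Normal n = (BH-2→BH-3) × (BH-2→BH-4) = (1436.8, -126.6, 4922).
So ∂z/∂E = −n_x/n_z = −0.29191 and ∂z/∂N = −n_y/n_z = 0.02572.
Intercept c from BH-2: 603.9 + 55.17 − 6.20 = 652.87.
At (281, 438): z = −82.0 + 11.3 + 652.87 = 582.1 m.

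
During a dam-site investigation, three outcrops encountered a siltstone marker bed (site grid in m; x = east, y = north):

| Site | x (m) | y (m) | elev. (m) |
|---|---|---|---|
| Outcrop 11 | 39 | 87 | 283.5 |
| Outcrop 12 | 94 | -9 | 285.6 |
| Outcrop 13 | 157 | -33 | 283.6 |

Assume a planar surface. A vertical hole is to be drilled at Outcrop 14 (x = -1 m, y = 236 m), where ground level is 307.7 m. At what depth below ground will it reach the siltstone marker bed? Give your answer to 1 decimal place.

29.8 m

Two edge vectors: Outcrop 11→Outcrop 12 = (55, -96, 2.1), Outcrop 11→Outcrop 13 = (118, -120, 0.1).
Normal n = (Outcrop 11→Outcrop 12) × (Outcrop 11→Outcrop 13) = (242.4, 242.3, 4728).
So ∂z/∂x = −n_x/n_z = −0.05127 and ∂z/∂y = −n_y/n_z = −0.05125.
Intercept c from Outcrop 11: 283.5 + 2.00 + 4.46 = 289.96.
At (-1, 236): z_contact = 0.05 − 12.09 + 289.96 = 277.91 m.
Depth below ground = 307.7 − 277.91 = 29.8 m.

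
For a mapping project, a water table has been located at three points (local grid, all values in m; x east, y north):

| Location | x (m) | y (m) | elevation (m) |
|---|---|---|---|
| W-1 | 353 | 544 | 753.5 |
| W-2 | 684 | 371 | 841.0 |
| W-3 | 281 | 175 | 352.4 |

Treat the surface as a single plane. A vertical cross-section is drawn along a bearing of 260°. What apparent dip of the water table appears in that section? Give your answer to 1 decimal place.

Let the plane be z = a·x + b·y + c.
W-2−W-1: 331a − 173b = 87.5;  W-3−W-1: −72a − 369b = −401.1.
Solving gives a = 0.75544, b = 0.93959.
Unit vector along 260° is (sin 260°, cos 260°) = (-0.9848, -0.1736).
Slope in that direction = a·(-0.9848) + b·(-0.1736) = −0.90712.
Apparent dip = arctan|0.90712| = 42.2° (true dip is 50.3°, so apparent ≤ true as expected).

42.2°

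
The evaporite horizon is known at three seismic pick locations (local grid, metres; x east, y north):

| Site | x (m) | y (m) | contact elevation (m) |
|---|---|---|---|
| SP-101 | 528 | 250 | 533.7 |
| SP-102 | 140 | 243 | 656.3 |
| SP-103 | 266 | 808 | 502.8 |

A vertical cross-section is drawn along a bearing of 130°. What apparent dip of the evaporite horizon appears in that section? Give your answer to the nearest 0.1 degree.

6.2°

Let the plane be z = a·x + b·y + c.
SP-102−SP-101: −388a − 7b = 122.6;  SP-103−SP-101: −262a + 558b = −30.9.
Solving gives a = −0.31233, b = −0.20203.
Unit vector along 130° is (sin 130°, cos 130°) = (0.7660, -0.6428).
Slope in that direction = a·(0.7660) + b·(-0.6428) = −0.10940.
Apparent dip = arctan|0.10940| = 6.2° (true dip is 20.4°, so apparent ≤ true as expected).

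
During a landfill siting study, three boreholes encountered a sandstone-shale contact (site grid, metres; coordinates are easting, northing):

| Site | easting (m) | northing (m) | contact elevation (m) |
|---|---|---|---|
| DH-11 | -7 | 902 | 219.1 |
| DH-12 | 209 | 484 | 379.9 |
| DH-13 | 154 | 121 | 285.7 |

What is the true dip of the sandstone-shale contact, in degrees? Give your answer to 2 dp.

Let the plane be z = a·easting + b·northing + c.
DH-12−DH-11: 216a − 418b = 160.8;  DH-13−DH-11: 161a − 781b = 66.6.
Solving gives a = 0.96398, b = 0.11345.
Gradient magnitude |∇z| = √(a² + b²) = √(0.92926 + 0.01287) = 0.97064.
True dip = arctan(0.97064) = 44.15°, dipping toward W (azimuth ≈ 263°).

44.15°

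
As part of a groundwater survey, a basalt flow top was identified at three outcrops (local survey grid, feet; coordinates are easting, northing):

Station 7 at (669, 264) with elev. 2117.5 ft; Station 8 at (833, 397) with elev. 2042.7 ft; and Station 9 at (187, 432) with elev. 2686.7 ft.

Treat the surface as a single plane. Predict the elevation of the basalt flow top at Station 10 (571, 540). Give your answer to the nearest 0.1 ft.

2384.4 ft

Let the plane be z = a·easting + b·northing + c.
Station 8−Station 7: 164a + 133b = −74.8;  Station 9−Station 7: −482a + 168b = 569.2.
Solving gives a = −0.96304, b = 0.62510.
Then c = 2117.5 − a·669 − b·264 = 2596.75.
At (571, 540): z = −549.9 + 337.6 + 2596.75 = 2384.4 ft.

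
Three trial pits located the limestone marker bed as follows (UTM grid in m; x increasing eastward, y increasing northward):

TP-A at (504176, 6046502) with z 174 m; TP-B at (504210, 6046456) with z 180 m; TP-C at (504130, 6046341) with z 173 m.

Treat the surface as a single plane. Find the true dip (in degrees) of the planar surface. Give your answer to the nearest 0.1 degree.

Two edge vectors: TP-A→TP-B = (34, -46, 6), TP-A→TP-C = (-46, -161, -1).
Normal n = (TP-A→TP-B) × (TP-A→TP-C) = (1012, -242, -7590).
So ∂z/∂x = −n_x/n_z = 0.13333 and ∂z/∂y = −n_y/n_z = −0.03188.
Gradient magnitude |∇z| = √(a² + b²) = √(0.01778 + 0.00102) = 0.13709.
True dip = arctan(0.13709) = 7.8°, dipping toward WNW (azimuth ≈ 283°).

7.8°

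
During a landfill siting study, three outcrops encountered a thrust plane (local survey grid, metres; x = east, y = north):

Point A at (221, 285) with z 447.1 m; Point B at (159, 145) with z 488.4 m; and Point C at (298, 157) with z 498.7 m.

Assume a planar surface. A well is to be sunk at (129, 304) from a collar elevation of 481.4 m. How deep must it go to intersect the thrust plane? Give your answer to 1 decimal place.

50.3 m

Two edge vectors: Point A→Point B = (-62, -140, 41.3), Point A→Point C = (77, -128, 51.6).
Normal n = (Point A→Point B) × (Point A→Point C) = (-1937.6, 6379.3, 18716).
So ∂z/∂x = −n_x/n_z = 0.10353 and ∂z/∂y = −n_y/n_z = −0.34085.
Intercept c from Point A: 447.1 − 22.88 + 97.14 = 521.36.
At (129, 304): z_contact = 13.35 − 103.62 + 521.36 = 431.10 m.
Depth below ground = 481.4 − 431.10 = 50.3 m.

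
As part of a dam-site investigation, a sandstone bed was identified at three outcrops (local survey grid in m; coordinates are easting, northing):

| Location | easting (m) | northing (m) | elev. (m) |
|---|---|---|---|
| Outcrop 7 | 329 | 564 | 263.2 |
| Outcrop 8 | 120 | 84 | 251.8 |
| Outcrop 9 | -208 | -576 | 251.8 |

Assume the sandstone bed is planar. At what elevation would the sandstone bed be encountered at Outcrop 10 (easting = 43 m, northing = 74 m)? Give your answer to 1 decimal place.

279.6 m

Two edge vectors: Outcrop 7→Outcrop 8 = (-209, -480, -11.4), Outcrop 7→Outcrop 9 = (-537, -1140, -11.4).
Normal n = (Outcrop 7→Outcrop 8) × (Outcrop 7→Outcrop 9) = (-7524, 3739.2, -19500).
So ∂z/∂easting = −n_x/n_z = −0.38585 and ∂z/∂northing = −n_y/n_z = 0.19175.
Intercept c from Outcrop 7: 263.2 + 126.94 − 108.15 = 281.99.
At (43, 74): z = −16.6 + 14.2 + 281.99 = 279.6 m.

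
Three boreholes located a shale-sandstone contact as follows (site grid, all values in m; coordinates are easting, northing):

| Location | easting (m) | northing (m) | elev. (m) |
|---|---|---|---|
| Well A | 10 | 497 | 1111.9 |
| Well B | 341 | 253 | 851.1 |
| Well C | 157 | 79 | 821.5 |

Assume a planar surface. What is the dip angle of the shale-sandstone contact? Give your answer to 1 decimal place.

Two edge vectors: Well A→Well B = (331, -244, -260.8), Well A→Well C = (147, -418, -290.4).
Normal n = (Well A→Well B) × (Well A→Well C) = (-38156.8, 57784.8, -102490).
So ∂z/∂easting = −n_x/n_z = −0.37230 and ∂z/∂northing = −n_y/n_z = 0.56381.
Gradient magnitude |∇z| = √(a² + b²) = √(0.13861 + 0.31788) = 0.67564.
True dip = arctan(0.67564) = 34.0°, dipping toward SSE (azimuth ≈ 147°).

34.0°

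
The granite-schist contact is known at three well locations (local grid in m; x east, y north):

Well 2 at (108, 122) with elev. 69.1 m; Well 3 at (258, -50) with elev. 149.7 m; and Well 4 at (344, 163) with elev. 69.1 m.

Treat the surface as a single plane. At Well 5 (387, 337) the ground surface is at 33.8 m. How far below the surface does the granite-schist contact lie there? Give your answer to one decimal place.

Two edge vectors: Well 2→Well 3 = (150, -172, 80.6), Well 2→Well 4 = (236, 41, 0).
Normal n = (Well 2→Well 3) × (Well 2→Well 4) = (-3304.6, 19021.6, 46742).
So ∂z/∂x = −n_x/n_z = 0.07070 and ∂z/∂y = −n_y/n_z = −0.40695.
Intercept c from Well 2: 69.1 − 7.64 + 49.65 = 111.11.
At (387, 337): z_contact = 27.36 − 137.14 + 111.11 = 1.33 m.
Depth below ground = 33.8 − 1.33 = 32.5 m.

32.5 m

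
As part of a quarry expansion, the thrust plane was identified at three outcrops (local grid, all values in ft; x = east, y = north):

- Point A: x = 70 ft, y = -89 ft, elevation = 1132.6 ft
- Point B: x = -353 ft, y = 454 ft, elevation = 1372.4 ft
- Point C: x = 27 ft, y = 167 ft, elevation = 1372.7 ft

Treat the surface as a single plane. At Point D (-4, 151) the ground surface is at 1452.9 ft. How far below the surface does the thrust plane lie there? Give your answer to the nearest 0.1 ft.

Two edge vectors: Point A→Point B = (-423, 543, 239.8), Point A→Point C = (-43, 256, 240.1).
Normal n = (Point A→Point B) × (Point A→Point C) = (68985.5, 91250.9, -84939).
So ∂z/∂x = −n_x/n_z = 0.81218 and ∂z/∂y = −n_y/n_z = 1.07431.
Intercept c from Point A: 1132.6 − 56.85 + 95.61 = 1171.36.
At (-4, 151): z_contact = −3.25 + 162.22 + 1171.36 = 1330.33 ft.
Depth below ground = 1452.9 − 1330.33 = 122.6 ft.

122.6 ft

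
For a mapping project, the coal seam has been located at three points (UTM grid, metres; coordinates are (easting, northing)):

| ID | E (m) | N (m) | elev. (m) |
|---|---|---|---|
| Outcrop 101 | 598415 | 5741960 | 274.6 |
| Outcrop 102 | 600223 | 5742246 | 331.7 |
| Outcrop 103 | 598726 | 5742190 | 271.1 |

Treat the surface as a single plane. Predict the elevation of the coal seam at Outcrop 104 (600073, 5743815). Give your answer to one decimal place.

209.6 m

Two edge vectors: Outcrop 101→Outcrop 102 = (1808, 286, 57.1), Outcrop 101→Outcrop 103 = (311, 230, -3.5).
Normal n = (Outcrop 101→Outcrop 102) × (Outcrop 101→Outcrop 103) = (-14134, 24086.1, 326894).
So ∂z/∂E = −n_x/n_z = 0.043237257 and ∂z/∂N = −n_y/n_z = −0.073681683.
Intercept c from Outcrop 101: 274.6 − 25873.82 + 423077.28 = 397478.05.
At (600073, 5743815): z = 25945.5 − 423214.0 + 397478.05 = 209.6 m.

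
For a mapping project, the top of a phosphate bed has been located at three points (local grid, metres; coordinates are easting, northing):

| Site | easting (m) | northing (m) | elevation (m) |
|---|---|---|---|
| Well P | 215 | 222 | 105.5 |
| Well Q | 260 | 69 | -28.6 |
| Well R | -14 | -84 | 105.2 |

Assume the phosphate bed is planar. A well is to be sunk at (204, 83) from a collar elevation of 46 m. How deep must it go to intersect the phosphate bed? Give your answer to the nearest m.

19 m

Two edge vectors: Well P→Well Q = (45, -153, -134.1), Well P→Well R = (-229, -306, -0.3).
Normal n = (Well P→Well Q) × (Well P→Well R) = (-40988.7, 30722.4, -48807).
So ∂z/∂easting = −n_x/n_z = −0.83981 and ∂z/∂northing = −n_y/n_z = 0.62947.
Intercept c from Well P: 105.5 + 180.56 − 139.74 = 146.32.
At (204, 83): z_contact = −171.3 + 52.2 + 146.32 = 27.2 m.
Depth below ground = 46 − 27.2 = 19 m.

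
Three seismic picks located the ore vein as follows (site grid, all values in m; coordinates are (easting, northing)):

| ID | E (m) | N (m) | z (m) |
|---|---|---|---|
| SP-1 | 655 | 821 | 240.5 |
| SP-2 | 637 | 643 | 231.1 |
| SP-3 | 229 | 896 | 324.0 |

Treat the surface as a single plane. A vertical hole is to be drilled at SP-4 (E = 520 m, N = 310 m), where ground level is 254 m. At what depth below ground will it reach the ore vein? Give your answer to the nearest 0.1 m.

25.2 m

Two edge vectors: SP-1→SP-2 = (-18, -178, -9.4), SP-1→SP-3 = (-426, 75, 83.5).
Normal n = (SP-1→SP-2) × (SP-1→SP-3) = (-14158, 5507.4, -77178).
So ∂z/∂E = −n_x/n_z = −0.18345 and ∂z/∂N = −n_y/n_z = 0.07136.
Intercept c from SP-1: 240.5 + 120.16 − 58.59 = 302.07.
At (520, 310): z_contact = −95.39 + 22.12 + 302.07 = 228.80 m.
Depth below ground = 254 − 228.80 = 25.2 m.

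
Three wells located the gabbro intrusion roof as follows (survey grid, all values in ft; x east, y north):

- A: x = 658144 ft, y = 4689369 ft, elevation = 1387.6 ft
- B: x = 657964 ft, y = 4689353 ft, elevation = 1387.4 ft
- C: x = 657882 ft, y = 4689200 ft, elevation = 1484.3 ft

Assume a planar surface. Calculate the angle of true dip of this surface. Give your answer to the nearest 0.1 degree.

Let the plane be z = a·x + b·y + c.
B−A: −180a − 16b = −0.2;  C−A: −262a − 169b = 96.7.
Solving gives a = 0.06028, b = −0.66564.
Gradient magnitude |∇z| = √(a² + b²) = √(0.00363 + 0.44308) = 0.66836.
True dip = arctan(0.66836) = 33.8°, dipping toward N (azimuth ≈ 355°).

33.8°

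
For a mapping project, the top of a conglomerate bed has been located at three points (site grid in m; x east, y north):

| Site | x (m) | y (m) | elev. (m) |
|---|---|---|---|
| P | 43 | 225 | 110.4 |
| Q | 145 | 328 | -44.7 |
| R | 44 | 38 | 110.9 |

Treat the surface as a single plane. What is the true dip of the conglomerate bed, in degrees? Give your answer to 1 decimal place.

Two edge vectors: P→Q = (102, 103, -155.1), P→R = (1, -187, 0.5).
Normal n = (P→Q) × (P→R) = (-28952.2, -206.1, -19177).
So ∂z/∂x = −n_x/n_z = −1.50974 and ∂z/∂y = −n_y/n_z = −0.01075.
Gradient magnitude |∇z| = √(a² + b²) = √(2.27930 + 0.00012) = 1.50977.
True dip = arctan(1.50977) = 56.5°, dipping toward E (azimuth ≈ 090°).

56.5°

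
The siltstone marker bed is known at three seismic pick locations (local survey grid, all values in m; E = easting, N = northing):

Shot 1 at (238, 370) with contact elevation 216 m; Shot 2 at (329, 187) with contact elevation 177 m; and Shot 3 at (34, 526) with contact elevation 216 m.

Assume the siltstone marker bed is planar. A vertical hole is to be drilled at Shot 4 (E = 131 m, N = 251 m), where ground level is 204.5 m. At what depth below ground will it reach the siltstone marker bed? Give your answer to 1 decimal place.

57.6 m

Let the plane be z = a·E + b·N + c.
Shot 2−Shot 1: 91a − 183b = −39;  Shot 3−Shot 1: −204a + 156b = 0.
Solving gives a = 0.26297, b = 0.34388.
Then c = 216 − a·238 − b·370 = 26.18.
At (131, 251): z_contact = 34.45 + 86.31 + 26.18 = 146.94 m.
Depth below ground = 204.5 − 146.94 = 57.6 m.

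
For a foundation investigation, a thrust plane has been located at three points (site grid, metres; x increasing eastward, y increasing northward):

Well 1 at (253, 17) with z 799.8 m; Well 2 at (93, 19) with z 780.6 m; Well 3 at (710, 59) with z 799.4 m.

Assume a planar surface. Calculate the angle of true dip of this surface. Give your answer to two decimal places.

49.30°

Two edge vectors: Well 1→Well 2 = (-160, 2, -19.2), Well 1→Well 3 = (457, 42, -0.4).
Normal n = (Well 1→Well 2) × (Well 1→Well 3) = (805.6, -8838.4, -7634).
So ∂z/∂x = −n_x/n_z = 0.10553 and ∂z/∂y = −n_y/n_z = −1.15777.
Gradient magnitude |∇z| = √(a² + b²) = √(0.01114 + 1.34043) = 1.16257.
True dip = arctan(1.16257) = 49.30°, dipping toward N (azimuth ≈ 355°).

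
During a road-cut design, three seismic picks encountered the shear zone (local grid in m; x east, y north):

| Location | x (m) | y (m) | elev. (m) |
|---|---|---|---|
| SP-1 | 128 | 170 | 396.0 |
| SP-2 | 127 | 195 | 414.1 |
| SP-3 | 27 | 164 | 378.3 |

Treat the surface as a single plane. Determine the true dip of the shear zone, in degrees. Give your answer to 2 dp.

Let the plane be z = a·x + b·y + c.
SP-2−SP-1: −1a + 25b = 18.1;  SP-3−SP-1: −101a − 6b = −17.7.
Solving gives a = 0.13192, b = 0.72928.
Gradient magnitude |∇z| = √(a² + b²) = √(0.01740 + 0.53184) = 0.74111.
True dip = arctan(0.74111) = 36.54°, dipping toward S (azimuth ≈ 190°).

36.54°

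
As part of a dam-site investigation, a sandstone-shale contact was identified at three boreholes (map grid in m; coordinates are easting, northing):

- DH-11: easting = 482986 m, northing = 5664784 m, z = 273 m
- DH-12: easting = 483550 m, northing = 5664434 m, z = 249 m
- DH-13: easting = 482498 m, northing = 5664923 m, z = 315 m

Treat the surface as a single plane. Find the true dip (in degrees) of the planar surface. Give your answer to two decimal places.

10.13°

Let the plane be z = a·easting + b·northing + c.
DH-12−DH-11: 564a − 350b = −24;  DH-13−DH-11: −488a + 139b = 42.
Solving gives a = −0.12298, b = −0.12960.
Gradient magnitude |∇z| = √(a² + b²) = √(0.01512 + 0.01680) = 0.17867.
True dip = arctan(0.17867) = 10.13°, dipping toward NE (azimuth ≈ 043°).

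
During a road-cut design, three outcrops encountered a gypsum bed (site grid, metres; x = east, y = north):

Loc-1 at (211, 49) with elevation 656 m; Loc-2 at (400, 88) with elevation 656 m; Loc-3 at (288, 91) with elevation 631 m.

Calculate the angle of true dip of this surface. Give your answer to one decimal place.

44.4°

Two edge vectors: Loc-1→Loc-2 = (189, 39, 0), Loc-1→Loc-3 = (77, 42, -25).
Normal n = (Loc-1→Loc-2) × (Loc-1→Loc-3) = (-975, 4725, 4935).
So ∂z/∂x = −n_x/n_z = 0.19757 and ∂z/∂y = −n_y/n_z = −0.95745.
Gradient magnitude |∇z| = √(a² + b²) = √(0.03903 + 0.91670) = 0.97762.
True dip = arctan(0.97762) = 44.4°, dipping toward NNW (azimuth ≈ 348°).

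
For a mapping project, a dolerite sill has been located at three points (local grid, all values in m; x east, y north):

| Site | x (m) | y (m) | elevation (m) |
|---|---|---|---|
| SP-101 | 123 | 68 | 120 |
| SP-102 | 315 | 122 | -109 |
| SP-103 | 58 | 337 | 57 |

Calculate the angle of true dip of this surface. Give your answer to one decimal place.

49.3°

Two edge vectors: SP-101→SP-102 = (192, 54, -229), SP-101→SP-103 = (-65, 269, -63).
Normal n = (SP-101→SP-102) × (SP-101→SP-103) = (58199, 26981, 55158).
So ∂z/∂x = −n_x/n_z = −1.05513 and ∂z/∂y = −n_y/n_z = −0.48916.
Gradient magnitude |∇z| = √(a² + b²) = √(1.11330 + 0.23928) = 1.16300.
True dip = arctan(1.16300) = 49.3°, dipping toward ENE (azimuth ≈ 065°).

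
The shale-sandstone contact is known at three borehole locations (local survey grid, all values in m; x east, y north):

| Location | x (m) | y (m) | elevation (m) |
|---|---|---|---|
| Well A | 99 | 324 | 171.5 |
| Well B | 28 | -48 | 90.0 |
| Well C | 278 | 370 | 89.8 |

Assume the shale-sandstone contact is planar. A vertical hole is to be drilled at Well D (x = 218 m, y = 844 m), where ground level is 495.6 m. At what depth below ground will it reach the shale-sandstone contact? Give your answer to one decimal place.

220.8 m

Two edge vectors: Well A→Well B = (-71, -372, -81.5), Well A→Well C = (179, 46, -81.7).
Normal n = (Well A→Well B) × (Well A→Well C) = (34141.4, -20389.2, 63322).
So ∂z/∂x = −n_x/n_z = −0.53917 and ∂z/∂y = −n_y/n_z = 0.32199.
Intercept c from Well A: 171.5 + 53.38 − 104.33 = 120.55.
At (218, 844): z_contact = −117.54 + 271.76 + 120.55 = 274.77 m.
Depth below ground = 495.6 − 274.77 = 220.8 m.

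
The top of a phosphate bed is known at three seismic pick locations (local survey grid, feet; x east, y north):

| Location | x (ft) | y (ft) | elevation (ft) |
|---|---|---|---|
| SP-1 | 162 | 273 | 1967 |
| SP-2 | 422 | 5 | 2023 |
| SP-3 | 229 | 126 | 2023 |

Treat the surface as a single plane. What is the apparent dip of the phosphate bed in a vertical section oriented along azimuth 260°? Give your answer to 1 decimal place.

22.9°

Let the plane be z = a·x + b·y + c.
SP-2−SP-1: 260a − 268b = 56;  SP-3−SP-1: 67a − 147b = 56.
Solving gives a = −0.33439, b = −0.53336.
Unit vector along 260° is (sin 260°, cos 260°) = (-0.9848, -0.1736).
Slope in that direction = a·(-0.9848) + b·(-0.1736) = 0.42192.
Apparent dip = arctan|0.42192| = 22.9° (true dip is 32.2°, so apparent ≤ true as expected).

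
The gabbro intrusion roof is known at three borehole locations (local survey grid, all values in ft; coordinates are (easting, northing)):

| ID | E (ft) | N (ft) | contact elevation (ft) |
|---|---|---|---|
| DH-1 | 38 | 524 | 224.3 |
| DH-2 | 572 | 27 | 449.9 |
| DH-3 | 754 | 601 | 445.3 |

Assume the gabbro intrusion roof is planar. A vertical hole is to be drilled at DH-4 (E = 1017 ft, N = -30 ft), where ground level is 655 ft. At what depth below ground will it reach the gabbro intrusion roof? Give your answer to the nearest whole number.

56 ft

Two edge vectors: DH-1→DH-2 = (534, -497, 225.6), DH-1→DH-3 = (716, 77, 221).
Normal n = (DH-1→DH-2) × (DH-1→DH-3) = (-127208.2, 43515.6, 396970).
So ∂z/∂E = −n_x/n_z = 0.32045 and ∂z/∂N = −n_y/n_z = −0.10962.
Intercept c from DH-1: 224.3 − 12.18 + 57.44 = 269.56.
At (1017, -30): z_contact = 325.9 + 3.3 + 269.56 = 598.7 ft.
Depth below ground = 655 − 598.7 = 56 ft.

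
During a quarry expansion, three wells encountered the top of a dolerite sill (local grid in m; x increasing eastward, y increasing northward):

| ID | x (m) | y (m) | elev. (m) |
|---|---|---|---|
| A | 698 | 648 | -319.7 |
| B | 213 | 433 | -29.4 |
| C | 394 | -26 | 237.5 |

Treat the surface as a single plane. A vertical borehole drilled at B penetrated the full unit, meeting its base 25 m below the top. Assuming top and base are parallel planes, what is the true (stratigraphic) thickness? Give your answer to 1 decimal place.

20.0 m

Two edge vectors: A→B = (-485, -215, 290.3), A→C = (-304, -674, 557.2).
Normal n = (A→B) × (A→C) = (75864.2, 181990.8, 261530).
So ∂z/∂x = −n_x/n_z = −0.29008 and ∂z/∂y = −n_y/n_z = −0.69587.
|∇z| = √(a²+b²) = 0.75391, so dip δ = arctan(0.75391) = 37.01°.
True thickness = vertical thickness × cos δ = 25 × cos 37.01° = 20.0 m.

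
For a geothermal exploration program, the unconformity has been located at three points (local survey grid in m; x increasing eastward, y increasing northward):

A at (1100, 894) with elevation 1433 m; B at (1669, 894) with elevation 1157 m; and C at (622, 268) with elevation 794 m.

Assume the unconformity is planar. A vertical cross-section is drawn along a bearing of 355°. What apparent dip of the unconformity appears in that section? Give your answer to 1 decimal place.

55.0°

Let the plane be z = a·x + b·y + c.
B−A: 569a + 0b = −276;  C−A: −478a − 626b = −639.
Solving gives a = −0.48506, b = 1.39115.
Unit vector along 355° is (sin 355°, cos 355°) = (-0.0872, 0.9962).
Slope in that direction = a·(-0.0872) + b·(0.9962) = 1.42813.
Apparent dip = arctan|1.42813| = 55.0° (true dip is 55.8°, so apparent ≤ true as expected).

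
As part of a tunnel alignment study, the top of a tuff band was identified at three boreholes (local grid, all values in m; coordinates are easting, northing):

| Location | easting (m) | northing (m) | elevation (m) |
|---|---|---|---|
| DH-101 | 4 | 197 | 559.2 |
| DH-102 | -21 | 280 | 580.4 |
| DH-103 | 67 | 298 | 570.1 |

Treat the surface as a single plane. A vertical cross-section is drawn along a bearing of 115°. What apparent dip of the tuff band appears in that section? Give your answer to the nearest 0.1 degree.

13.1°

Let the plane be z = a·easting + b·northing + c.
DH-102−DH-101: −25a + 83b = 21.2;  DH-103−DH-101: 63a + 101b = 10.9.
Solving gives a = −0.15947, b = 0.20739.
Unit vector along 115° is (sin 115°, cos 115°) = (0.9063, -0.4226).
Slope in that direction = a·(0.9063) + b·(-0.4226) = −0.23217.
Apparent dip = arctan|0.23217| = 13.1° (true dip is 14.7°, so apparent ≤ true as expected).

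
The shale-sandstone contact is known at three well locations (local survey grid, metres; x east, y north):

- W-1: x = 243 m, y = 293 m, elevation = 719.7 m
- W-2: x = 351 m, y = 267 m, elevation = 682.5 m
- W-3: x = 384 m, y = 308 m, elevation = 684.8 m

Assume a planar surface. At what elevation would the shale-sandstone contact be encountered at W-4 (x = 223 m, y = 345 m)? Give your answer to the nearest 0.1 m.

Two edge vectors: W-1→W-2 = (108, -26, -37.2), W-1→W-3 = (141, 15, -34.9).
Normal n = (W-1→W-2) × (W-1→W-3) = (1465.4, -1476, 5286).
So ∂z/∂x = −n_x/n_z = −0.27722 and ∂z/∂y = −n_y/n_z = 0.27923.
Intercept c from W-1: 719.7 + 67.37 − 81.81 = 705.25.
At (223, 345): z = −61.8 + 96.3 + 705.25 = 739.8 m.

739.8 m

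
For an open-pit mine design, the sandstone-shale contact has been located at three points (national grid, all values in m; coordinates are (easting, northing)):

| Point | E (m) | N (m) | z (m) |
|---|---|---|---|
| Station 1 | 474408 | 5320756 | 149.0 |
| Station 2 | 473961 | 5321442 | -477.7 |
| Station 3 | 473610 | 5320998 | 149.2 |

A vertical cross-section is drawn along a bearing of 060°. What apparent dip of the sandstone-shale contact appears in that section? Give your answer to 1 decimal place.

41.0°

Two edge vectors: Station 1→Station 2 = (-447, 686, -626.7), Station 1→Station 3 = (-798, 242, 0.2).
Normal n = (Station 1→Station 2) × (Station 1→Station 3) = (151798.6, 500196, 439254).
So ∂z/∂E = −n_x/n_z = −0.34558 and ∂z/∂N = −n_y/n_z = −1.13874.
Unit vector along 060° is (sin 60°, cos 60°) = (0.8660, 0.5000).
Slope in that direction = a·(0.8660) + b·(0.5000) = −0.86865.
Apparent dip = arctan|0.86865| = 41.0° (true dip is 50.0°, so apparent ≤ true as expected).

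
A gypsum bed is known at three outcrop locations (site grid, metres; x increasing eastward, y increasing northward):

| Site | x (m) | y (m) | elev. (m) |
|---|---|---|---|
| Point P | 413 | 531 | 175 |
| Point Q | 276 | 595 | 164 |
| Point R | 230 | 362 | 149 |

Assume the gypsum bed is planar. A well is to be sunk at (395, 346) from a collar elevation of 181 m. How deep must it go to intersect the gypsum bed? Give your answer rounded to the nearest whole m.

Let the plane be z = a·x + b·y + c.
Point Q−Point P: −137a + 64b = −11;  Point R−Point P: −183a − 169b = −26.
Solving gives a = 0.10105, b = 0.04443.
Then c = 175 − a·413 − b·531 = 109.68.
At (395, 346): z_contact = 39.9 + 15.4 + 109.68 = 165.0 m.
Depth below ground = 181 − 165.0 = 16 m.

16 m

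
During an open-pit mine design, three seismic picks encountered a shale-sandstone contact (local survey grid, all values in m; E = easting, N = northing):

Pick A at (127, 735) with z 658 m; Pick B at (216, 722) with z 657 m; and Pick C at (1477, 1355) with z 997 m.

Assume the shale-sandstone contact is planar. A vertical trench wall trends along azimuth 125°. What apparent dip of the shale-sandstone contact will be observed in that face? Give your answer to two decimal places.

Two edge vectors: Pick A→Pick B = (89, -13, -1), Pick A→Pick C = (1350, 620, 339).
Normal n = (Pick A→Pick B) × (Pick A→Pick C) = (-3787, -31521, 72730).
So ∂z/∂E = −n_x/n_z = 0.05207 and ∂z/∂N = −n_y/n_z = 0.43340.
Unit vector along 125° is (sin 125°, cos 125°) = (0.8192, -0.5736).
Slope in that direction = a·(0.8192) + b·(-0.5736) = −0.20593.
Apparent dip = arctan|0.20593| = 11.64° (true dip is 23.6°, so apparent ≤ true as expected).

11.64°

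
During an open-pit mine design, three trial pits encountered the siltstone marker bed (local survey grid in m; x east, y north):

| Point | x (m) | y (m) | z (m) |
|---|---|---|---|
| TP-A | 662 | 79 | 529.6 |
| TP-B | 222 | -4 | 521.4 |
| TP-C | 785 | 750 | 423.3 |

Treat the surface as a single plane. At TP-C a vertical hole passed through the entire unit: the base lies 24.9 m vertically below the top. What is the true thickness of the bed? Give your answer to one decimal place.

24.5 m

Two edge vectors: TP-A→TP-B = (-440, -83, -8.2), TP-A→TP-C = (123, 671, -106.3).
Normal n = (TP-A→TP-B) × (TP-A→TP-C) = (14325.1, -47780.6, -285031).
So ∂z/∂x = −n_x/n_z = 0.05026 and ∂z/∂y = −n_y/n_z = −0.16763.
|∇z| = √(a²+b²) = 0.17500, so dip δ = arctan(0.17500) = 9.93°.
True thickness = vertical thickness × cos δ = 24.9 × cos 9.93° = 24.5 m.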